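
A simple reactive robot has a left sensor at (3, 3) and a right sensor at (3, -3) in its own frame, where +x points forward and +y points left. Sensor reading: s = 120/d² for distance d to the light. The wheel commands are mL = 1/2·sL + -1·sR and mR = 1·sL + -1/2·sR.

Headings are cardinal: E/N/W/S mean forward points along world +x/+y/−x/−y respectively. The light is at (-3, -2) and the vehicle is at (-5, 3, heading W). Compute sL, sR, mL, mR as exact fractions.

left sensor world pos  = (-8, 0); dL² = 29
right sensor world pos = (-8, 6); dR² = 89
sL = 120/29 = 120/29
sR = 120/89 = 120/89
mL = 1/2·sL + -1·sR = 1860/2581
mR = 1·sL + -1/2·sR = 8940/2581

120/29 120/89 1860/2581 8940/2581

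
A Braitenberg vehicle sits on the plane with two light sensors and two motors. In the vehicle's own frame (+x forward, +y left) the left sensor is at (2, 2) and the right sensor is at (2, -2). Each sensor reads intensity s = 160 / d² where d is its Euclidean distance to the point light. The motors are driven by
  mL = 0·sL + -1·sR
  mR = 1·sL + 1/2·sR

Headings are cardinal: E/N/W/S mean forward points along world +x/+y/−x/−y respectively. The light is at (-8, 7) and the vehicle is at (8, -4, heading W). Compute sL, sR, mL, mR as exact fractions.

32/73 160/277 -160/277 14704/20221

left sensor world pos  = (6, -6); dL² = 365
right sensor world pos = (6, -2); dR² = 277
sL = 160/365 = 32/73
sR = 160/277 = 160/277
mL = 0·sL + -1·sR = -160/277
mR = 1·sL + 1/2·sR = 14704/20221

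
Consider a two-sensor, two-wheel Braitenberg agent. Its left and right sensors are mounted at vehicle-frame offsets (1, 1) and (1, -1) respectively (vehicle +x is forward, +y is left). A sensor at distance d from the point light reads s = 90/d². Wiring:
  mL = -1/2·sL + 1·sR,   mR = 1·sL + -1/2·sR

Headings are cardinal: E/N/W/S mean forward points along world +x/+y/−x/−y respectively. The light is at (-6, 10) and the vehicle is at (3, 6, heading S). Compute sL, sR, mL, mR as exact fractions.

left sensor world pos  = (4, 5); dL² = 125
right sensor world pos = (2, 5); dR² = 89
sL = 90/125 = 18/25
sR = 90/89 = 90/89
mL = -1/2·sL + 1·sR = 1449/2225
mR = 1·sL + -1/2·sR = 477/2225

18/25 90/89 1449/2225 477/2225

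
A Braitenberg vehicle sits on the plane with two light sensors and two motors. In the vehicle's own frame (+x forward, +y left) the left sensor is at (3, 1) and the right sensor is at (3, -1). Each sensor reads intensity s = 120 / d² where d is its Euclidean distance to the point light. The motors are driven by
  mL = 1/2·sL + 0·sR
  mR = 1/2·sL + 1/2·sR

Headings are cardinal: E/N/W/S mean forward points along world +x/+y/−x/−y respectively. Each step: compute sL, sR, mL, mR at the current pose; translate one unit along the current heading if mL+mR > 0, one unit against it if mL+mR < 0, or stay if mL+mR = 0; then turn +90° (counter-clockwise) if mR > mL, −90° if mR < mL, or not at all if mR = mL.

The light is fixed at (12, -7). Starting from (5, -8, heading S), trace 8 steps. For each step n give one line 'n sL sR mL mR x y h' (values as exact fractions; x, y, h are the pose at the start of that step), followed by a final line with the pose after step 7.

0 30/13 3/2 15/13 99/52 5 -8 S
1 120/17 24/5 60/17 504/85 5 -9 E
2 12/5 60/13 6/5 228/65 6 -9 N
3 24/17 40/27 12/17 664/459 6 -8 W
4 30/13 3/2 15/13 99/52 5 -8 S
5 120/17 24/5 60/17 504/85 5 -9 E
6 12/5 60/13 6/5 228/65 6 -9 N
7 24/17 40/27 12/17 664/459 6 -8 W
final 5 -8 S

n=0: pose=(5,-8,S); sL=30/13, sR=3/2; mL=15/13, mR=99/52; mL+mR=159/52 → advance +1; mR−mL=3/4 → turn +1·90°
n=1: pose=(5,-9,E); sL=120/17, sR=24/5; mL=60/17, mR=504/85; mL+mR=804/85 → advance +1; mR−mL=12/5 → turn +1·90°
n=2: pose=(6,-9,N); sL=12/5, sR=60/13; mL=6/5, mR=228/65; mL+mR=306/65 → advance +1; mR−mL=30/13 → turn +1·90°
n=3: pose=(6,-8,W); sL=24/17, sR=40/27; mL=12/17, mR=664/459; mL+mR=988/459 → advance +1; mR−mL=20/27 → turn +1·90°
n=4: pose=(5,-8,S); sL=30/13, sR=3/2; mL=15/13, mR=99/52; mL+mR=159/52 → advance +1; mR−mL=3/4 → turn +1·90°
n=5: pose=(5,-9,E); sL=120/17, sR=24/5; mL=60/17, mR=504/85; mL+mR=804/85 → advance +1; mR−mL=12/5 → turn +1·90°
n=6: pose=(6,-9,N); sL=12/5, sR=60/13; mL=6/5, mR=228/65; mL+mR=306/65 → advance +1; mR−mL=30/13 → turn +1·90°
n=7: pose=(6,-8,W); sL=24/17, sR=40/27; mL=12/17, mR=664/459; mL+mR=988/459 → advance +1; mR−mL=20/27 → turn +1·90°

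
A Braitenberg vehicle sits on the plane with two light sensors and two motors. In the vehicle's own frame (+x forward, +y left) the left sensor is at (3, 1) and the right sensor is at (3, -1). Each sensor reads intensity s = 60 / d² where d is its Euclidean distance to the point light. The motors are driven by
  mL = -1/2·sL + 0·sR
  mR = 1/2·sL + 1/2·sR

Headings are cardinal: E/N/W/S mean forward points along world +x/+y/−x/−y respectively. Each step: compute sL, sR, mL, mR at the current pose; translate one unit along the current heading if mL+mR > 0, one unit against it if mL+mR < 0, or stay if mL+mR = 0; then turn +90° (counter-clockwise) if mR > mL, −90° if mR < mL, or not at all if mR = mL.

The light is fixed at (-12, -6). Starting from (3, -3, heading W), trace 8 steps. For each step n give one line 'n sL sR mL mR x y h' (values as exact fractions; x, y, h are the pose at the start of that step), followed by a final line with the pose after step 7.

0 15/37 3/8 -15/74 231/592 3 -3 W
1 4/15 60/169 -2/15 788/2535 2 -3 S
2 30/149 6/29 -15/149 882/4321 2 -4 E
3 60/221 60/281 -30/221 15060/62101 3 -4 N
4 15/37 3/8 -15/74 231/592 3 -3 W
5 4/15 60/169 -2/15 788/2535 2 -3 S
6 30/149 6/29 -15/149 882/4321 2 -4 E
7 60/221 60/281 -30/221 15060/62101 3 -4 N
final 3 -3 W

n=0: pose=(3,-3,W); sL=15/37, sR=3/8; mL=-15/74, mR=231/592; mL+mR=3/16 → advance +1; mR−mL=351/592 → turn +1·90°
n=1: pose=(2,-3,S); sL=4/15, sR=60/169; mL=-2/15, mR=788/2535; mL+mR=30/169 → advance +1; mR−mL=1126/2535 → turn +1·90°
n=2: pose=(2,-4,E); sL=30/149, sR=6/29; mL=-15/149, mR=882/4321; mL+mR=3/29 → advance +1; mR−mL=1317/4321 → turn +1·90°
n=3: pose=(3,-4,N); sL=60/221, sR=60/281; mL=-30/221, mR=15060/62101; mL+mR=30/281 → advance +1; mR−mL=23490/62101 → turn +1·90°
n=4: pose=(3,-3,W); sL=15/37, sR=3/8; mL=-15/74, mR=231/592; mL+mR=3/16 → advance +1; mR−mL=351/592 → turn +1·90°
n=5: pose=(2,-3,S); sL=4/15, sR=60/169; mL=-2/15, mR=788/2535; mL+mR=30/169 → advance +1; mR−mL=1126/2535 → turn +1·90°
n=6: pose=(2,-4,E); sL=30/149, sR=6/29; mL=-15/149, mR=882/4321; mL+mR=3/29 → advance +1; mR−mL=1317/4321 → turn +1·90°
n=7: pose=(3,-4,N); sL=60/221, sR=60/281; mL=-30/221, mR=15060/62101; mL+mR=30/281 → advance +1; mR−mL=23490/62101 → turn +1·90°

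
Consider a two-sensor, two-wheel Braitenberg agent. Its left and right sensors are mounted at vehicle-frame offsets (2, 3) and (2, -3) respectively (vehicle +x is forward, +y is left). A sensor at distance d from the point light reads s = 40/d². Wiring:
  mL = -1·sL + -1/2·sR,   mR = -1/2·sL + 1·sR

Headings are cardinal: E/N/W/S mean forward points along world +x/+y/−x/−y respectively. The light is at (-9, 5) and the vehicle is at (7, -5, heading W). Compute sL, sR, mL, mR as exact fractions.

left sensor world pos  = (5, -8); dL² = 365
right sensor world pos = (5, -2); dR² = 245
sL = 40/365 = 8/73
sR = 40/245 = 8/49
mL = -1·sL + -1/2·sR = -684/3577
mR = -1/2·sL + 1·sR = 388/3577

8/73 8/49 -684/3577 388/3577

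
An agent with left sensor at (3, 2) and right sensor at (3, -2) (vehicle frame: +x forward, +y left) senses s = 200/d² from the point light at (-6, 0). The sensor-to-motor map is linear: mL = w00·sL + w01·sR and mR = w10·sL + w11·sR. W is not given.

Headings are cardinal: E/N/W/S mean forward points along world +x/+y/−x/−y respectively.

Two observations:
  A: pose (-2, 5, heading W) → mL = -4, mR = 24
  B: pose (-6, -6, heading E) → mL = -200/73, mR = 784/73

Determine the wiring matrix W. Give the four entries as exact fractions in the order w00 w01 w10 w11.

obs A: pose=(-2,5,W) → sL=20, sR=4, mL=-4, mR=24
obs B: pose=(-6,-6,E) → sL=8, sR=200/73, mL=-200/73, mR=784/73
sensor matrix S = [[20, 4], [8, 200/73]]; det S = 1664/73
solve [mL_A; mL_B] = S·[w00; w01] and [mR_A; mR_B] = S·[w10; w11]:
  w00 = 0, w01 = -1, w10 = 1, w11 = 1

0 -1 1 1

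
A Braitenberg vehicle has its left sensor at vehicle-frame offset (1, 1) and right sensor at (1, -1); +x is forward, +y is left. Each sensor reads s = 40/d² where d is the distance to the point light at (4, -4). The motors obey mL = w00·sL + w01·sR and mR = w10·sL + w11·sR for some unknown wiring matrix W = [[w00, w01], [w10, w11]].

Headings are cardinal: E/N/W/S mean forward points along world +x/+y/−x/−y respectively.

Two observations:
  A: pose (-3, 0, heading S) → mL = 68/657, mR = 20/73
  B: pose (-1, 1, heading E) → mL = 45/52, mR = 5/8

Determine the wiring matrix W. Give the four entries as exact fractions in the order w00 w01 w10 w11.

obs A: pose=(-3,0,S) → sL=8/9, sR=40/73, mL=68/657, mR=20/73
obs B: pose=(-1,1,E) → sL=10/13, sR=5/4, mL=45/52, mR=5/8
sensor matrix S = [[8/9, 40/73], [10/13, 5/4]]; det S = 5890/8541
solve [mL_A; mL_B] = S·[w00; w01] and [mR_A; mR_B] = S·[w10; w11]:
  w00 = -1/2, w01 = 1, w10 = 0, w11 = 1/2

-1/2 1 0 1/2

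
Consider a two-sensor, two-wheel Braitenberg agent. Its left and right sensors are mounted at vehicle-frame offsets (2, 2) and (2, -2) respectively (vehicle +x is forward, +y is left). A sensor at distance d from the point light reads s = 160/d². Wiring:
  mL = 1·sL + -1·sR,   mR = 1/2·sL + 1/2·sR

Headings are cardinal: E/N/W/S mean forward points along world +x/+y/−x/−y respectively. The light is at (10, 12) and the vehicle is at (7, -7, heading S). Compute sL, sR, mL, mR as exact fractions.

80/221 80/233 960/51493 18160/51493

left sensor world pos  = (9, -9); dL² = 442
right sensor world pos = (5, -9); dR² = 466
sL = 160/442 = 80/221
sR = 160/466 = 80/233
mL = 1·sL + -1·sR = 960/51493
mR = 1/2·sL + 1/2·sR = 18160/51493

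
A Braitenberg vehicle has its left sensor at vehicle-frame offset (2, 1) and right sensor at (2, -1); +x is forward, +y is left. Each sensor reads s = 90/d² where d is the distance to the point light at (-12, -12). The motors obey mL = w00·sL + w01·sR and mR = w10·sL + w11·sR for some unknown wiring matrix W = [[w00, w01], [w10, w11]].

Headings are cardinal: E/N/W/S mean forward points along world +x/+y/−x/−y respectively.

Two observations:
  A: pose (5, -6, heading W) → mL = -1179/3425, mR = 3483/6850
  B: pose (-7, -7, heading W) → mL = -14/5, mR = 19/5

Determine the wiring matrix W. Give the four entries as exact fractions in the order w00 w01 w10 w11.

-1/2 -1/2 1/2 1

obs A: pose=(5,-6,W) → sL=9/25, sR=45/137, mL=-1179/3425, mR=3483/6850
obs B: pose=(-7,-7,W) → sL=18/5, sR=2, mL=-14/5, mR=19/5
sensor matrix S = [[9/25, 45/137], [18/5, 2]]; det S = -1584/3425
solve [mL_A; mL_B] = S·[w00; w01] and [mR_A; mR_B] = S·[w10; w11]:
  w00 = -1/2, w01 = -1/2, w10 = 1/2, w11 = 1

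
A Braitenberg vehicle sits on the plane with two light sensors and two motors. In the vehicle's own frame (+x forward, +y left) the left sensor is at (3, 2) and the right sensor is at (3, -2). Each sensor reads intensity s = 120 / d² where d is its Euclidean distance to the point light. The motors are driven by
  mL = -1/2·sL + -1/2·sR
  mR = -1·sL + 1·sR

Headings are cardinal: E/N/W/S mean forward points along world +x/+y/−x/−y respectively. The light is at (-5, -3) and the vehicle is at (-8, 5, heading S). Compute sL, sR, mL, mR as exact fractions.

60/13 12/5 -228/65 -144/65

left sensor world pos  = (-6, 2); dL² = 26
right sensor world pos = (-10, 2); dR² = 50
sL = 120/26 = 60/13
sR = 120/50 = 12/5
mL = -1/2·sL + -1/2·sR = -228/65
mR = -1·sL + 1·sR = -144/65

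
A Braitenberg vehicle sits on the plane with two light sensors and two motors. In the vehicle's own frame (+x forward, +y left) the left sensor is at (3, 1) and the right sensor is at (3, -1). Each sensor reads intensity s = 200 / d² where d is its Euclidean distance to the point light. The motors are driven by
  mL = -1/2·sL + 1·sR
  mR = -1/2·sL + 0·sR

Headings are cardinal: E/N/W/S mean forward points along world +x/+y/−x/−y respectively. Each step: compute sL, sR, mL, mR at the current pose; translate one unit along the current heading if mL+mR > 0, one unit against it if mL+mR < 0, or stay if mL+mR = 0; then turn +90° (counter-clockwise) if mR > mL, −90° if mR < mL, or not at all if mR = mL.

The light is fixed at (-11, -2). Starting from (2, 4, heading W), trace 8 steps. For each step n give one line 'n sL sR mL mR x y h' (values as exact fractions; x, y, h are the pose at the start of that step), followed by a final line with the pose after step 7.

n=0: pose=(2,4,W); sL=8/5, sR=200/149; mL=404/745, mR=-4/5; mL+mR=-192/745 → advance -1; mR−mL=-200/149 → turn -1·90°
n=1: pose=(3,4,N); sL=4/5, sR=100/153; mL=194/765, mR=-2/5; mL+mR=-112/765 → advance -1; mR−mL=-100/153 → turn -1·90°
n=2: pose=(3,3,E); sL=8/13, sR=40/61; mL=276/793, mR=-4/13; mL+mR=32/793 → advance +1; mR−mL=-40/61 → turn -1·90°
n=3: pose=(4,3,S); sL=10/13, sR=1; mL=8/13, mR=-5/13; mL+mR=3/13 → advance +1; mR−mL=-1 → turn -1·90°
n=4: pose=(4,2,W); sL=200/153, sR=200/169; mL=13700/25857, mR=-100/153; mL+mR=-3200/25857 → advance -1; mR−mL=-200/169 → turn -1·90°
n=5: pose=(5,2,N); sL=100/137, sR=100/169; mL=5250/23153, mR=-50/137; mL+mR=-3200/23153 → advance -1; mR−mL=-100/169 → turn -1·90°
n=6: pose=(5,1,E); sL=200/377, sR=40/73; mL=7780/27521, mR=-100/377; mL+mR=480/27521 → advance +1; mR−mL=-40/73 → turn -1·90°
n=7: pose=(6,1,S); sL=50/81, sR=25/32; mL=1225/2592, mR=-25/81; mL+mR=425/2592 → advance +1; mR−mL=-25/32 → turn -1·90°

0 8/5 200/149 404/745 -4/5 2 4 W
1 4/5 100/153 194/765 -2/5 3 4 N
2 8/13 40/61 276/793 -4/13 3 3 E
3 10/13 1 8/13 -5/13 4 3 S
4 200/153 200/169 13700/25857 -100/153 4 2 W
5 100/137 100/169 5250/23153 -50/137 5 2 N
6 200/377 40/73 7780/27521 -100/377 5 1 E
7 50/81 25/32 1225/2592 -25/81 6 1 S
final 6 0 W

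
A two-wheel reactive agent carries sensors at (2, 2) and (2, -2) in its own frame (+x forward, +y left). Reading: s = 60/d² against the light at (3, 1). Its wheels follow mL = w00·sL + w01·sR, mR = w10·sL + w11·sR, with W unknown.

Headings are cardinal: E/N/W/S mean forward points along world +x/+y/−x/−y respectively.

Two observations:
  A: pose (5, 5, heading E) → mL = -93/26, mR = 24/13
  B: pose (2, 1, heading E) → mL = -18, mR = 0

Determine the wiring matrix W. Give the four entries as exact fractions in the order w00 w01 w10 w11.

-1/2 -1 -1 1

obs A: pose=(5,5,E) → sL=15/13, sR=3, mL=-93/26, mR=24/13
obs B: pose=(2,1,E) → sL=12, sR=12, mL=-18, mR=0
sensor matrix S = [[15/13, 3], [12, 12]]; det S = -288/13
solve [mL_A; mL_B] = S·[w00; w01] and [mR_A; mR_B] = S·[w10; w11]:
  w00 = -1/2, w01 = -1, w10 = -1, w11 = 1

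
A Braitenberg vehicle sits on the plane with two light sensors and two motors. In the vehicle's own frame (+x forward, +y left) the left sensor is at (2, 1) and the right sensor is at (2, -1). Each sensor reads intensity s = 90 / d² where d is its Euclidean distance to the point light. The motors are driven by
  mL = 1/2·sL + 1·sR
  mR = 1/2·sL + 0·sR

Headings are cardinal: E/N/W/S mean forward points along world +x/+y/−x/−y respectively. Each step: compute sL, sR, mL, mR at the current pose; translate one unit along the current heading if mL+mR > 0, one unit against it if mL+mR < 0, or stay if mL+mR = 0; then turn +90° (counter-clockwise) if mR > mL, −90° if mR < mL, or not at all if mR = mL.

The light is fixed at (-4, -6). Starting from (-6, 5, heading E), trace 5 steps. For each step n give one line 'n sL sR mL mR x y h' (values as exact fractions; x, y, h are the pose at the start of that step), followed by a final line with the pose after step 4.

0 5/8 9/10 97/80 5/16 -6 5 E
1 10/9 18/17 247/153 5/9 -5 5 S
2 1 9/13 31/26 1/2 -5 4 W
3 10/17 18/29 451/493 5/17 -6 4 N
4 5/8 9/10 97/80 5/16 -6 5 E
final -5 5 S

n=0: pose=(-6,5,E); sL=5/8, sR=9/10; mL=97/80, mR=5/16; mL+mR=61/40 → advance +1; mR−mL=-9/10 → turn -1·90°
n=1: pose=(-5,5,S); sL=10/9, sR=18/17; mL=247/153, mR=5/9; mL+mR=332/153 → advance +1; mR−mL=-18/17 → turn -1·90°
n=2: pose=(-5,4,W); sL=1, sR=9/13; mL=31/26, mR=1/2; mL+mR=22/13 → advance +1; mR−mL=-9/13 → turn -1·90°
n=3: pose=(-6,4,N); sL=10/17, sR=18/29; mL=451/493, mR=5/17; mL+mR=596/493 → advance +1; mR−mL=-18/29 → turn -1·90°
n=4: pose=(-6,5,E); sL=5/8, sR=9/10; mL=97/80, mR=5/16; mL+mR=61/40 → advance +1; mR−mL=-9/10 → turn -1·90°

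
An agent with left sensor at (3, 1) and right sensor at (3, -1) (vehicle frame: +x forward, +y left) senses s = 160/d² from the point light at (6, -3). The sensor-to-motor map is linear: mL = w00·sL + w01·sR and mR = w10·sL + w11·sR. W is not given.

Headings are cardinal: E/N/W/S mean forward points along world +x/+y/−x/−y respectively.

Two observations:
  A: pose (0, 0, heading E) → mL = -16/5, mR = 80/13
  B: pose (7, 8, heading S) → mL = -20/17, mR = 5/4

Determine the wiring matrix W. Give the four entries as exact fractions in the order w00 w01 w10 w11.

obs A: pose=(0,0,E) → sL=32/5, sR=160/13, mL=-16/5, mR=80/13
obs B: pose=(7,8,S) → sL=40/17, sR=5/2, mL=-20/17, mR=5/4
sensor matrix S = [[32/5, 160/13], [40/17, 5/2]]; det S = -2864/221
solve [mL_A; mL_B] = S·[w00; w01] and [mR_A; mR_B] = S·[w10; w11]:
  w00 = -1/2, w01 = 0, w10 = 0, w11 = 1/2

-1/2 0 0 1/2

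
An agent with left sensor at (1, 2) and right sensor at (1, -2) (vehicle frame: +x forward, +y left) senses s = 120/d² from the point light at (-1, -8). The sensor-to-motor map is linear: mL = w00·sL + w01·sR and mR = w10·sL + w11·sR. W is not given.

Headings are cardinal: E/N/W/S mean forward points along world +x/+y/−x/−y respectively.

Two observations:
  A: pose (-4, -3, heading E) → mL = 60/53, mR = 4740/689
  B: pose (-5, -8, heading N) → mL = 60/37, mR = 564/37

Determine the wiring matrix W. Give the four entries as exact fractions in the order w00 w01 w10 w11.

obs A: pose=(-4,-3,E) → sL=120/53, sR=120/13, mL=60/53, mR=4740/689
obs B: pose=(-5,-8,N) → sL=120/37, sR=24, mL=60/37, mR=564/37
sensor matrix S = [[120/53, 120/13], [120/37, 24]]; det S = 622080/25493
solve [mL_A; mL_B] = S·[w00; w01] and [mR_A; mR_B] = S·[w10; w11]:
  w00 = 1/2, w01 = 0, w10 = 1, w11 = 1/2

1/2 0 1 1/2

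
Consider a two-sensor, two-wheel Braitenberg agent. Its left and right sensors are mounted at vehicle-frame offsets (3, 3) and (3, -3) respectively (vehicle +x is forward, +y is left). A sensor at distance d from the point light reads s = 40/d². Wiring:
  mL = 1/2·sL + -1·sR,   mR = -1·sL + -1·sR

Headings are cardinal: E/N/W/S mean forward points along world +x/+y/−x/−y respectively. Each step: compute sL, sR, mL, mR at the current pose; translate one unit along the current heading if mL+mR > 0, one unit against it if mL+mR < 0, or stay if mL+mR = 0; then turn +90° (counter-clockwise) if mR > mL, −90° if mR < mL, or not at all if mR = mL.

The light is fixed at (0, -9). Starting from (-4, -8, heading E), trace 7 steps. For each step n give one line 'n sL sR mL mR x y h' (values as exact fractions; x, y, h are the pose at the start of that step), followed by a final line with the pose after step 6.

n=0: pose=(-4,-8,E); sL=40/17, sR=8; mL=-116/17, mR=-176/17; mL+mR=-292/17 → advance -1; mR−mL=-60/17 → turn -1·90°
n=1: pose=(-5,-8,S); sL=5, sR=10/17; mL=65/34, mR=-95/17; mL+mR=-125/34 → advance -1; mR−mL=-15/2 → turn -1·90°
n=2: pose=(-5,-7,W); sL=8/13, sR=40/89; mL=-164/1157, mR=-1232/1157; mL+mR=-1396/1157 → advance -1; mR−mL=-12/13 → turn -1·90°
n=3: pose=(-4,-7,N); sL=20/37, sR=20/13; mL=-610/481, mR=-1000/481; mL+mR=-1610/481 → advance -1; mR−mL=-30/37 → turn -1·90°
n=4: pose=(-4,-8,E); sL=40/17, sR=8; mL=-116/17, mR=-176/17; mL+mR=-292/17 → advance -1; mR−mL=-60/17 → turn -1·90°
n=5: pose=(-5,-8,S); sL=5, sR=10/17; mL=65/34, mR=-95/17; mL+mR=-125/34 → advance -1; mR−mL=-15/2 → turn -1·90°
n=6: pose=(-5,-7,W); sL=8/13, sR=40/89; mL=-164/1157, mR=-1232/1157; mL+mR=-1396/1157 → advance -1; mR−mL=-12/13 → turn -1·90°

0 40/17 8 -116/17 -176/17 -4 -8 E
1 5 10/17 65/34 -95/17 -5 -8 S
2 8/13 40/89 -164/1157 -1232/1157 -5 -7 W
3 20/37 20/13 -610/481 -1000/481 -4 -7 N
4 40/17 8 -116/17 -176/17 -4 -8 E
5 5 10/17 65/34 -95/17 -5 -8 S
6 8/13 40/89 -164/1157 -1232/1157 -5 -7 W
final -4 -7 N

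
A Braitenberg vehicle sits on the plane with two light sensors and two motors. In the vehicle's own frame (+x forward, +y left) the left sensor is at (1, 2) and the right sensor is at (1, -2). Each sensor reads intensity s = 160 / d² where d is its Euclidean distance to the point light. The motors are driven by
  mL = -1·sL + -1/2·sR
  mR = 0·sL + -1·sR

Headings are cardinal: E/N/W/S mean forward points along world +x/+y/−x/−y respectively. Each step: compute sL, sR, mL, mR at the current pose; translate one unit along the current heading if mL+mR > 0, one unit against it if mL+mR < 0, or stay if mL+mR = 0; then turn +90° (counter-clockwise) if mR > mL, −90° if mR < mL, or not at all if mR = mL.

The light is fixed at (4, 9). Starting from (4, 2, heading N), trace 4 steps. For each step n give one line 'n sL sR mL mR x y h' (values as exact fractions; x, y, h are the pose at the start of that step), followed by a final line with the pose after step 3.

n=0: pose=(4,2,N); sL=4, sR=4; mL=-6, mR=-4; mL+mR=-10 → advance -1; mR−mL=2 → turn +1·90°
n=1: pose=(4,1,W); sL=160/101, sR=160/37; mL=-14000/3737, mR=-160/37; mL+mR=-30160/3737 → advance -1; mR−mL=-2160/3737 → turn -1·90°
n=2: pose=(5,1,N); sL=16/5, sR=80/29; mL=-664/145, mR=-80/29; mL+mR=-1064/145 → advance -1; mR−mL=264/145 → turn +1·90°
n=3: pose=(5,0,W); sL=160/121, sR=160/49; mL=-17520/5929, mR=-160/49; mL+mR=-36880/5929 → advance -1; mR−mL=-1840/5929 → turn -1·90°

0 4 4 -6 -4 4 2 N
1 160/101 160/37 -14000/3737 -160/37 4 1 W
2 16/5 80/29 -664/145 -80/29 5 1 N
3 160/121 160/49 -17520/5929 -160/49 5 0 W
final 6 0 N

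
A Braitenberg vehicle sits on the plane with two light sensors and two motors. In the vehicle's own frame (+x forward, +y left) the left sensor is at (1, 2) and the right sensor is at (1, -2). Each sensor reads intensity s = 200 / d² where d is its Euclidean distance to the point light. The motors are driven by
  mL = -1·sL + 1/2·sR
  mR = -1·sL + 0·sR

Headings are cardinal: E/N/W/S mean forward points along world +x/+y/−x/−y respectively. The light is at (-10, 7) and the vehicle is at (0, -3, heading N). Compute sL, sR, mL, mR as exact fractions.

40/29 8/9 -244/261 -40/29

left sensor world pos  = (-2, -2); dL² = 145
right sensor world pos = (2, -2); dR² = 225
sL = 200/145 = 40/29
sR = 200/225 = 8/9
mL = -1·sL + 1/2·sR = -244/261
mR = -1·sL + 0·sR = -40/29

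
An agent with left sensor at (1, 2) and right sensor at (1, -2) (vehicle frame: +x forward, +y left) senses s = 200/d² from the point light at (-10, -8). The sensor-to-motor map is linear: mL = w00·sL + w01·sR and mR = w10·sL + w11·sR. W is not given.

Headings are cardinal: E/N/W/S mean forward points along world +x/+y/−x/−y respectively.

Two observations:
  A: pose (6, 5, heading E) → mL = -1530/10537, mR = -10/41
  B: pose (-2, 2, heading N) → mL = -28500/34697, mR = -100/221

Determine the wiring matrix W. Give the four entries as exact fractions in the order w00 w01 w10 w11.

obs A: pose=(6,5,E) → sL=100/257, sR=20/41, mL=-1530/10537, mR=-10/41
obs B: pose=(-2,2,N) → sL=200/157, sR=200/221, mL=-28500/34697, mR=-100/221
sensor matrix S = [[100/257, 20/41], [200/157, 200/221]]; det S = -98448000/365602289
solve [mL_A; mL_B] = S·[w00; w01] and [mR_A; mR_B] = S·[w10; w11]:
  w00 = -1, w01 = 1/2, w10 = 0, w11 = -1/2

-1 1/2 0 -1/2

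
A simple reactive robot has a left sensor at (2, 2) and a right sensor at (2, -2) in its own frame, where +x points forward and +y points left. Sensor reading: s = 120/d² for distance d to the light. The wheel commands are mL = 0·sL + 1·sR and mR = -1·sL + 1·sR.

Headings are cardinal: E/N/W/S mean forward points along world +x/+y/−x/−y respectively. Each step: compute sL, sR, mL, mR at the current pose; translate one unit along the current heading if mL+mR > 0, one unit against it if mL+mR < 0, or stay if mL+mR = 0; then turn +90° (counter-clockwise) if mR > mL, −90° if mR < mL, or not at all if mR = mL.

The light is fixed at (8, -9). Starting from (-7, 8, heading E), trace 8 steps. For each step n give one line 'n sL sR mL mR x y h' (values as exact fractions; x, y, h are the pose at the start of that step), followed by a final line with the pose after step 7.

n=0: pose=(-7,8,E); sL=12/53, sR=60/197; mL=60/197, mR=816/10441; mL+mR=3996/10441 → advance +1; mR−mL=-12/53 → turn -1·90°
n=1: pose=(-6,8,S); sL=40/123, sR=120/481; mL=120/481, mR=-4480/59163; mL+mR=10280/59163 → advance +1; mR−mL=-40/123 → turn -1·90°
n=2: pose=(-6,7,W); sL=30/113, sR=6/29; mL=6/29, mR=-192/3277; mL+mR=486/3277 → advance +1; mR−mL=-30/113 → turn -1·90°
n=3: pose=(-7,7,N); sL=120/613, sR=120/493; mL=120/493, mR=14400/302209; mL+mR=87960/302209 → advance +1; mR−mL=-120/613 → turn -1·90°
n=4: pose=(-7,8,E); sL=12/53, sR=60/197; mL=60/197, mR=816/10441; mL+mR=3996/10441 → advance +1; mR−mL=-12/53 → turn -1·90°
n=5: pose=(-6,8,S); sL=40/123, sR=120/481; mL=120/481, mR=-4480/59163; mL+mR=10280/59163 → advance +1; mR−mL=-40/123 → turn -1·90°
n=6: pose=(-6,7,W); sL=30/113, sR=6/29; mL=6/29, mR=-192/3277; mL+mR=486/3277 → advance +1; mR−mL=-30/113 → turn -1·90°
n=7: pose=(-7,7,N); sL=120/613, sR=120/493; mL=120/493, mR=14400/302209; mL+mR=87960/302209 → advance +1; mR−mL=-120/613 → turn -1·90°

0 12/53 60/197 60/197 816/10441 -7 8 E
1 40/123 120/481 120/481 -4480/59163 -6 8 S
2 30/113 6/29 6/29 -192/3277 -6 7 W
3 120/613 120/493 120/493 14400/302209 -7 7 N
4 12/53 60/197 60/197 816/10441 -7 8 E
5 40/123 120/481 120/481 -4480/59163 -6 8 S
6 30/113 6/29 6/29 -192/3277 -6 7 W
7 120/613 120/493 120/493 14400/302209 -7 7 N
final -7 8 E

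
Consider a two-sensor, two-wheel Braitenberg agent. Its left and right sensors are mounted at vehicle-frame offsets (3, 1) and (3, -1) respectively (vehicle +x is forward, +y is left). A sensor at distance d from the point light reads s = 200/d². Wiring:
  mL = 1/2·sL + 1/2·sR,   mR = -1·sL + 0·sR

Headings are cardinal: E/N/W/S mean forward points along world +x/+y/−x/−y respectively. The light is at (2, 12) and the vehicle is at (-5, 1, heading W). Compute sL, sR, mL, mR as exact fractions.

50/61 1 111/122 -50/61

left sensor world pos  = (-8, 0); dL² = 244
right sensor world pos = (-8, 2); dR² = 200
sL = 200/244 = 50/61
sR = 200/200 = 1
mL = 1/2·sL + 1/2·sR = 111/122
mR = -1·sL + 0·sR = -50/61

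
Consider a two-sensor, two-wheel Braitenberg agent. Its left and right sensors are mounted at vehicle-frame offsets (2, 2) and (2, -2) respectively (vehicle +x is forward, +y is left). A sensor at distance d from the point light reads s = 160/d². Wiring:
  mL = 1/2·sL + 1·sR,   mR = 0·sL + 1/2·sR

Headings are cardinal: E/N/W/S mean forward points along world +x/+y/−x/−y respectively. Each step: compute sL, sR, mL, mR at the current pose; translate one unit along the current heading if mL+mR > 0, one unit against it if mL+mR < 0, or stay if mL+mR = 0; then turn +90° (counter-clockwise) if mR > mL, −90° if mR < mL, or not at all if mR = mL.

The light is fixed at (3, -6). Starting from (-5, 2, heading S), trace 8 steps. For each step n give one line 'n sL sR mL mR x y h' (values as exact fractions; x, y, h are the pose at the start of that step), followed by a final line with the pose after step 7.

0 20/9 20/17 350/153 10/17 -5 2 S
1 32/25 160/181 6896/4525 80/181 -5 1 W
2 80/101 16/13 2136/1313 8/13 -6 1 N
3 160/149 32/17 6128/2533 16/17 -6 2 E
4 20/9 20/17 350/153 10/17 -5 2 S
5 32/25 160/181 6896/4525 80/181 -5 1 W
6 80/101 16/13 2136/1313 8/13 -6 1 N
7 160/149 32/17 6128/2533 16/17 -6 2 E
final -5 2 S

n=0: pose=(-5,2,S); sL=20/9, sR=20/17; mL=350/153, mR=10/17; mL+mR=440/153 → advance +1; mR−mL=-260/153 → turn -1·90°
n=1: pose=(-5,1,W); sL=32/25, sR=160/181; mL=6896/4525, mR=80/181; mL+mR=8896/4525 → advance +1; mR−mL=-4896/4525 → turn -1·90°
n=2: pose=(-6,1,N); sL=80/101, sR=16/13; mL=2136/1313, mR=8/13; mL+mR=2944/1313 → advance +1; mR−mL=-1328/1313 → turn -1·90°
n=3: pose=(-6,2,E); sL=160/149, sR=32/17; mL=6128/2533, mR=16/17; mL+mR=8512/2533 → advance +1; mR−mL=-3744/2533 → turn -1·90°
n=4: pose=(-5,2,S); sL=20/9, sR=20/17; mL=350/153, mR=10/17; mL+mR=440/153 → advance +1; mR−mL=-260/153 → turn -1·90°
n=5: pose=(-5,1,W); sL=32/25, sR=160/181; mL=6896/4525, mR=80/181; mL+mR=8896/4525 → advance +1; mR−mL=-4896/4525 → turn -1·90°
n=6: pose=(-6,1,N); sL=80/101, sR=16/13; mL=2136/1313, mR=8/13; mL+mR=2944/1313 → advance +1; mR−mL=-1328/1313 → turn -1·90°
n=7: pose=(-6,2,E); sL=160/149, sR=32/17; mL=6128/2533, mR=16/17; mL+mR=8512/2533 → advance +1; mR−mL=-3744/2533 → turn -1·90°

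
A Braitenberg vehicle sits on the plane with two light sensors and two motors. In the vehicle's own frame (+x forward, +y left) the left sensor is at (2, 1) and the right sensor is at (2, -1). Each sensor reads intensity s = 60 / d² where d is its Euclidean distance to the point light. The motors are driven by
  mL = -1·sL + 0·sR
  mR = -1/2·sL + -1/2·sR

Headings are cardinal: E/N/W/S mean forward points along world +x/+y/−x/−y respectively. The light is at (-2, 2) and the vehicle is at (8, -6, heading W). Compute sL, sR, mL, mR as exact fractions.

left sensor world pos  = (6, -7); dL² = 145
right sensor world pos = (6, -5); dR² = 113
sL = 60/145 = 12/29
sR = 60/113 = 60/113
mL = -1·sL + 0·sR = -12/29
mR = -1/2·sL + -1/2·sR = -1548/3277

12/29 60/113 -12/29 -1548/3277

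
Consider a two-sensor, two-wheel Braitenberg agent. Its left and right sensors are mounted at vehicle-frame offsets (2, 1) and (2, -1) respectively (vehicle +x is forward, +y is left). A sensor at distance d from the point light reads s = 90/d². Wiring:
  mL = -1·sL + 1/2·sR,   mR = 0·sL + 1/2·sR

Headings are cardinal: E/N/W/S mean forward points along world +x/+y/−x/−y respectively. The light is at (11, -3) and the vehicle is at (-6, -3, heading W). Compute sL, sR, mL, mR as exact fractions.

left sensor world pos  = (-8, -4); dL² = 362
right sensor world pos = (-8, -2); dR² = 362
sL = 90/362 = 45/181
sR = 90/362 = 45/181
mL = -1·sL + 1/2·sR = -45/362
mR = 0·sL + 1/2·sR = 45/362

45/181 45/181 -45/362 45/362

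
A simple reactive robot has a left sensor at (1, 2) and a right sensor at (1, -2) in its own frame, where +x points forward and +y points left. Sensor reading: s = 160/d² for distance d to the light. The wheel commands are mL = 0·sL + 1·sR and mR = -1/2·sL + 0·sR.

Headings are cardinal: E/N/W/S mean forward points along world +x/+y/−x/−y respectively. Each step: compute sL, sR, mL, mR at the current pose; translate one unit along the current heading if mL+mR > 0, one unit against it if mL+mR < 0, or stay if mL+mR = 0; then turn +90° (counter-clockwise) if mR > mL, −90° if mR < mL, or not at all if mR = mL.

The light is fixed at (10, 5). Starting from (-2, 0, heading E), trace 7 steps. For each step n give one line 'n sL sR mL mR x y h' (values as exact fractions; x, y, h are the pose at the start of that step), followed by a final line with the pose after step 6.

0 16/13 16/17 16/17 -8/13 -2 0 E
1 160/117 32/41 32/41 -80/117 -1 0 S
2 10/13 1 1 -5/13 -1 -1 W
3 160/221 32/25 32/25 -80/221 -2 -1 N
4 16/13 16/17 16/17 -8/13 -2 0 E
5 160/117 32/41 32/41 -80/117 -1 0 S
6 10/13 1 1 -5/13 -1 -1 W
final -2 -1 N

n=0: pose=(-2,0,E); sL=16/13, sR=16/17; mL=16/17, mR=-8/13; mL+mR=72/221 → advance +1; mR−mL=-344/221 → turn -1·90°
n=1: pose=(-1,0,S); sL=160/117, sR=32/41; mL=32/41, mR=-80/117; mL+mR=464/4797 → advance +1; mR−mL=-7024/4797 → turn -1·90°
n=2: pose=(-1,-1,W); sL=10/13, sR=1; mL=1, mR=-5/13; mL+mR=8/13 → advance +1; mR−mL=-18/13 → turn -1·90°
n=3: pose=(-2,-1,N); sL=160/221, sR=32/25; mL=32/25, mR=-80/221; mL+mR=5072/5525 → advance +1; mR−mL=-9072/5525 → turn -1·90°
n=4: pose=(-2,0,E); sL=16/13, sR=16/17; mL=16/17, mR=-8/13; mL+mR=72/221 → advance +1; mR−mL=-344/221 → turn -1·90°
n=5: pose=(-1,0,S); sL=160/117, sR=32/41; mL=32/41, mR=-80/117; mL+mR=464/4797 → advance +1; mR−mL=-7024/4797 → turn -1·90°
n=6: pose=(-1,-1,W); sL=10/13, sR=1; mL=1, mR=-5/13; mL+mR=8/13 → advance +1; mR−mL=-18/13 → turn -1·90°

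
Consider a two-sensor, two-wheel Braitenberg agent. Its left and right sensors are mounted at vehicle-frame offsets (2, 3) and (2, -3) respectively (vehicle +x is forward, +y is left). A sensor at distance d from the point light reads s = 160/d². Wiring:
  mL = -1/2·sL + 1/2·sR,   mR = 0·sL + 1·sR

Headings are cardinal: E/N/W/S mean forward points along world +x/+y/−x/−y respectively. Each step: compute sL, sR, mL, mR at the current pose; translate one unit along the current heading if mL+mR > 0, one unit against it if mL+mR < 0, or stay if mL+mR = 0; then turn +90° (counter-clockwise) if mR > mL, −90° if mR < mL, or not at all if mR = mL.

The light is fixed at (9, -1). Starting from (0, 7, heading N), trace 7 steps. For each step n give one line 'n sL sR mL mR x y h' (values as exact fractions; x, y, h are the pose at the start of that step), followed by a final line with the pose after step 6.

0 40/61 20/17 270/1037 20/17 0 7 N
1 160/157 32/53 -1728/8321 32/53 0 8 W
2 80/49 80/109 -2400/5341 80/109 -1 8 S
3 32/37 160/89 1536/3293 160/89 -1 7 E
4 40/61 20/17 270/1037 20/17 0 7 N
5 160/157 32/53 -1728/8321 32/53 0 8 W
6 80/49 80/109 -2400/5341 80/109 -1 8 S
final -1 7 E

n=0: pose=(0,7,N); sL=40/61, sR=20/17; mL=270/1037, mR=20/17; mL+mR=1490/1037 → advance +1; mR−mL=950/1037 → turn +1·90°
n=1: pose=(0,8,W); sL=160/157, sR=32/53; mL=-1728/8321, mR=32/53; mL+mR=3296/8321 → advance +1; mR−mL=6752/8321 → turn +1·90°
n=2: pose=(-1,8,S); sL=80/49, sR=80/109; mL=-2400/5341, mR=80/109; mL+mR=1520/5341 → advance +1; mR−mL=6320/5341 → turn +1·90°
n=3: pose=(-1,7,E); sL=32/37, sR=160/89; mL=1536/3293, mR=160/89; mL+mR=7456/3293 → advance +1; mR−mL=4384/3293 → turn +1·90°
n=4: pose=(0,7,N); sL=40/61, sR=20/17; mL=270/1037, mR=20/17; mL+mR=1490/1037 → advance +1; mR−mL=950/1037 → turn +1·90°
n=5: pose=(0,8,W); sL=160/157, sR=32/53; mL=-1728/8321, mR=32/53; mL+mR=3296/8321 → advance +1; mR−mL=6752/8321 → turn +1·90°
n=6: pose=(-1,8,S); sL=80/49, sR=80/109; mL=-2400/5341, mR=80/109; mL+mR=1520/5341 → advance +1; mR−mL=6320/5341 → turn +1·90°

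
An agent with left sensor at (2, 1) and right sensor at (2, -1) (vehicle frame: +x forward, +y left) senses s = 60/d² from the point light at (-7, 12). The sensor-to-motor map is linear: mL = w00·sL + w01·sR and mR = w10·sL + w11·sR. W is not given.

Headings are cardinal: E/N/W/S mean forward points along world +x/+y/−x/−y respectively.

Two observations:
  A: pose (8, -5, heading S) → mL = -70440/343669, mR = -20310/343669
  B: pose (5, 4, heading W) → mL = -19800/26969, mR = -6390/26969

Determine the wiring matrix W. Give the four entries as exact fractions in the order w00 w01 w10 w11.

obs A: pose=(8,-5,S) → sL=60/617, sR=60/557, mL=-70440/343669, mR=-20310/343669
obs B: pose=(5,4,W) → sL=60/181, sR=60/149, mL=-19800/26969, mR=-6390/26969
sensor matrix S = [[60/617, 60/557], [60/181, 60/149]]; det S = 31982400/9268409261
solve [mL_A; mL_B] = S·[w00; w01] and [mR_A; mR_B] = S·[w10; w11]:
  w00 = -1, w01 = -1, w10 = 1/2, w11 = -1

-1 -1 1/2 -1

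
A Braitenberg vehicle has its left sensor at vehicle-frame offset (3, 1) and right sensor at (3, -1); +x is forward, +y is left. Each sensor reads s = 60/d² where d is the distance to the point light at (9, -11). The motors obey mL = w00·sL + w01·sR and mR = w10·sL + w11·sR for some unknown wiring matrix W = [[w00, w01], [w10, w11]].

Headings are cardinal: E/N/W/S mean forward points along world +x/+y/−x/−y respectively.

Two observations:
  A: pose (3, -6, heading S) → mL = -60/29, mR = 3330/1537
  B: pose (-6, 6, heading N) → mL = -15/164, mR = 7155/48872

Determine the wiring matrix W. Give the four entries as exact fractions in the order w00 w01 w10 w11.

obs A: pose=(3,-6,S) → sL=60/29, sR=60/53, mL=-60/29, mR=3330/1537
obs B: pose=(-6,6,N) → sL=15/164, sR=15/149, mL=-15/164, mR=7155/48872
sensor matrix S = [[60/29, 60/53], [15/164, 15/149]]; det S = 983475/9389533
solve [mL_A; mL_B] = S·[w00; w01] and [mR_A; mR_B] = S·[w10; w11]:
  w00 = -1, w01 = 0, w10 = 1/2, w11 = 1

-1 0 1/2 1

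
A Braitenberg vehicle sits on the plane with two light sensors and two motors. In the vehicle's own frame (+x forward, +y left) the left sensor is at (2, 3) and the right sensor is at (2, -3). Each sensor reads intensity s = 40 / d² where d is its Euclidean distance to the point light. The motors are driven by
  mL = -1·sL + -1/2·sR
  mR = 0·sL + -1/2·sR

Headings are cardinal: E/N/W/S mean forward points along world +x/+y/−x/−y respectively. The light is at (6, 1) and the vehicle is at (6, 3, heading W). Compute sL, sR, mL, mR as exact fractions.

left sensor world pos  = (4, 0); dL² = 5
right sensor world pos = (4, 6); dR² = 29
sL = 40/5 = 8
sR = 40/29 = 40/29
mL = -1·sL + -1/2·sR = -252/29
mR = 0·sL + -1/2·sR = -20/29

8 40/29 -252/29 -20/29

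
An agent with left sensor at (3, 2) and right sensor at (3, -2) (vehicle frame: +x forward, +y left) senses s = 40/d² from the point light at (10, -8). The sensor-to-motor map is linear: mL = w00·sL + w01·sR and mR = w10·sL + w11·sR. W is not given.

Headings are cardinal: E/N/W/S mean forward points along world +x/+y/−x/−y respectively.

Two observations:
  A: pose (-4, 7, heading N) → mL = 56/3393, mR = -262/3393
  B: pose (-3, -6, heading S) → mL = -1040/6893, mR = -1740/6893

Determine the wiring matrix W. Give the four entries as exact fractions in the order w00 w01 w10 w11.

-1 1 -1/2 -1/2

obs A: pose=(-4,7,N) → sL=2/29, sR=10/117, mL=56/3393, mR=-262/3393
obs B: pose=(-3,-6,S) → sL=20/61, sR=20/113, mL=-1040/6893, mR=-1740/6893
sensor matrix S = [[2/29, 10/117], [20/61, 20/113]]; det S = -369920/23387949
solve [mL_A; mL_B] = S·[w00; w01] and [mR_A; mR_B] = S·[w10; w11]:
  w00 = -1, w01 = 1, w10 = -1/2, w11 = -1/2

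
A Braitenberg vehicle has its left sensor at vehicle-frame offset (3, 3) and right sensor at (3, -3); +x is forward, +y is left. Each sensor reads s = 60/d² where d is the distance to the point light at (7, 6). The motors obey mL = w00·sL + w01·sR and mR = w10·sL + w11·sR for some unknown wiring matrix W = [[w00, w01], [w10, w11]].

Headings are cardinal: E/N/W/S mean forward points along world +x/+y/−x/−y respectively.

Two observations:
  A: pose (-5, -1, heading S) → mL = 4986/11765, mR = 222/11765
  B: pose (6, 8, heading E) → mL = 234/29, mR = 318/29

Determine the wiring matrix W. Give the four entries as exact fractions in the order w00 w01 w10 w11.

obs A: pose=(-5,-1,S) → sL=60/181, sR=12/65, mL=4986/11765, mR=222/11765
obs B: pose=(6,8,E) → sL=60/29, sR=12, mL=234/29, mR=318/29
sensor matrix S = [[60/181, 12/65], [60/29, 12]]; det S = 245376/68237
solve [mL_A; mL_B] = S·[w00; w01] and [mR_A; mR_B] = S·[w10; w11]:
  w00 = 1, w01 = 1/2, w10 = -1/2, w11 = 1

1 1/2 -1/2 1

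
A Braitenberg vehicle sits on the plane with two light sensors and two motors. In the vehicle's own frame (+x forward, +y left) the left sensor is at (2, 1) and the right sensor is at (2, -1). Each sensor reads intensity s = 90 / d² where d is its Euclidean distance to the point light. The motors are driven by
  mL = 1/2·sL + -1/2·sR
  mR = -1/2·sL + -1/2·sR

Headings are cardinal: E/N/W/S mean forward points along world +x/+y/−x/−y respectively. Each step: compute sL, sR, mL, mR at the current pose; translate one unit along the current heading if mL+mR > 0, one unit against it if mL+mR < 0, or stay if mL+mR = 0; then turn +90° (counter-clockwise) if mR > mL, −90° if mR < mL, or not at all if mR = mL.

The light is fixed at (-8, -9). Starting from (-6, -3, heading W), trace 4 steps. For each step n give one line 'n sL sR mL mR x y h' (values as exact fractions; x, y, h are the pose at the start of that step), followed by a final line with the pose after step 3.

0 18/5 90/49 216/245 -666/245 -6 -3 W
1 45/34 9/8 27/272 -333/272 -5 -3 N
2 90/61 90/41 -900/2501 -4590/2501 -5 -4 E
3 5 9 -2 -7 -6 -4 S
final -6 -3 W

n=0: pose=(-6,-3,W); sL=18/5, sR=90/49; mL=216/245, mR=-666/245; mL+mR=-90/49 → advance -1; mR−mL=-18/5 → turn -1·90°
n=1: pose=(-5,-3,N); sL=45/34, sR=9/8; mL=27/272, mR=-333/272; mL+mR=-9/8 → advance -1; mR−mL=-45/34 → turn -1·90°
n=2: pose=(-5,-4,E); sL=90/61, sR=90/41; mL=-900/2501, mR=-4590/2501; mL+mR=-90/41 → advance -1; mR−mL=-90/61 → turn -1·90°
n=3: pose=(-6,-4,S); sL=5, sR=9; mL=-2, mR=-7; mL+mR=-9 → advance -1; mR−mL=-5 → turn -1·90°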